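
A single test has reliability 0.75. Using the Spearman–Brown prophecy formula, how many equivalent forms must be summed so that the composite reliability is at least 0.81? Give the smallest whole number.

k ≥ ρ*(1−ρ₁)/(ρ₁(1−ρ*)) = 0.81·0.25 / (0.75·0.19) = 1.421.
Smallest integer k = 2.

2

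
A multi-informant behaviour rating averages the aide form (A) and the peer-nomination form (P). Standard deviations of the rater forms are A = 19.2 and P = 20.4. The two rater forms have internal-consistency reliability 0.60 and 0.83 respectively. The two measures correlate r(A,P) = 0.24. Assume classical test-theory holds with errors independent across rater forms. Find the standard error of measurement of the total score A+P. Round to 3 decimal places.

Var(total) = 784.8 + 188.006 = 972.806.
True-score variance = 566.597 + 188.006 = 754.603, so reliability = 0.7757.
Error variance = 972.806 − 754.603 = 218.203; SEM = √218.203 = 14.772.

14.772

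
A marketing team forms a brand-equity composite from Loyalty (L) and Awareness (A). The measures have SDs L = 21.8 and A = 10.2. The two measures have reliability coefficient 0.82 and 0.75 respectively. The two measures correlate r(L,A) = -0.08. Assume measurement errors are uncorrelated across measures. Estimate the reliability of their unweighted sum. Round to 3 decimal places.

0.795

Var(L+A) = 21.8² + 10.2² + 2·[21.8·10.2·(-0.08)] = 579.28 − 35.5776 = 543.702.
With uncorrelated errors the cross-covariances are all true-score covariance, so they carry over unchanged; only the diagonal terms shrink to ρᵢσᵢ².
True-score variance = [21.8²·0.82 + 10.2²·0.75] − 35.5776 = 467.727 − 35.5776 = 432.149.
Reliability = 432.149 / 543.702 = 0.795.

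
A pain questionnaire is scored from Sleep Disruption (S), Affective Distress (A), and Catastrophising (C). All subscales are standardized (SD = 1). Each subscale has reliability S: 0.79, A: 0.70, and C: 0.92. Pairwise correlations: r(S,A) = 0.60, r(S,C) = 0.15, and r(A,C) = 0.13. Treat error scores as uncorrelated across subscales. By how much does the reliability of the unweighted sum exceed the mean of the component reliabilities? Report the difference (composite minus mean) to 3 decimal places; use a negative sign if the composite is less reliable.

0.073

Var(sum) = 3 + 1.76 = 4.76; true-score variance = 2.41 + 1.76 = 4.17; composite reliability = 0.8761.
Mean component reliability = 0.8033.
Difference = 0.8761 − 0.8033 = 0.073.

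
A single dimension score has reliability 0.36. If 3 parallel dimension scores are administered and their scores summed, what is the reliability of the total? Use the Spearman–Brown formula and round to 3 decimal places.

0.628

ρ_k = kρ / (1 + (k−1)ρ) = 3·0.36 / (1 + 2·0.36) = 1.080 / 1.720 = 0.628.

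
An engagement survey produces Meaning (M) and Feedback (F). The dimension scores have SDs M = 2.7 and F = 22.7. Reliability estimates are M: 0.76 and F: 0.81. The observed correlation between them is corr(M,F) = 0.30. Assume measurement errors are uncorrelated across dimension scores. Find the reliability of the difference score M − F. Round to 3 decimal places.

Var(M−F) = 2.7² + 22.7² − 2·2.7·22.7·0.30 = 522.58 − 36.774 = 485.806.
Under uncorrelated errors the observed covariances equal the true-score covariances, so only the own-variance terms attenuate.
True-score variance = [2.7²·0.76 + 22.7²·0.81] − 36.774 = 422.925 − 36.774 = 386.151.
Reliability = 386.151 / 485.806 = 0.795.

0.795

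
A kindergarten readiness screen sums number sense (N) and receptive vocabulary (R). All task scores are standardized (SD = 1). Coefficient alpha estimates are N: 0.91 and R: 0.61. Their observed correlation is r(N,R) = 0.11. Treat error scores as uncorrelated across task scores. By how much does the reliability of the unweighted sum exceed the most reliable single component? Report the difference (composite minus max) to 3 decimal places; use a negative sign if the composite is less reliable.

-0.126

Var(sum) = 2 + 0.22 = 2.22; true-score variance = 1.52 + 0.22 = 1.74; composite reliability = 0.7838.
Max component reliability = 0.9100.
Difference = 0.7838 − 0.9100 = -0.126.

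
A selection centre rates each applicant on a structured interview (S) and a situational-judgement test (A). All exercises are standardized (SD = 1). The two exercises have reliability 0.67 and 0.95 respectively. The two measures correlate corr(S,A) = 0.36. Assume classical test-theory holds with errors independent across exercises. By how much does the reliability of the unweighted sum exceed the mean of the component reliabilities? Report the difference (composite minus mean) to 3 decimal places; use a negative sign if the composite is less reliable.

Var(sum) = 2 + 0.72 = 2.72; true-score variance = 1.62 + 0.72 = 2.34; composite reliability = 0.8603.
Mean component reliability = 0.8100.
Difference = 0.8603 − 0.8100 = 0.050.

0.050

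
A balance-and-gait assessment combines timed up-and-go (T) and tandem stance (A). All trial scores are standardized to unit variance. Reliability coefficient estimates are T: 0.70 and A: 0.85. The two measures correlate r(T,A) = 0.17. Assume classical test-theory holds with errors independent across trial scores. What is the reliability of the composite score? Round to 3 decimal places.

Var(T+A) = 2 + 2·[0.17] = 2 + 0.34 = 2.34.
With uncorrelated errors the cross-covariances are all true-score covariance, so they carry over unchanged; only the diagonal terms shrink to ρᵢσᵢ².
True-score variance = [0.70 + 0.85] + 0.34 = 1.55 + 0.34 = 1.89.
Reliability = 1.89 / 2.34 = 0.808.

0.808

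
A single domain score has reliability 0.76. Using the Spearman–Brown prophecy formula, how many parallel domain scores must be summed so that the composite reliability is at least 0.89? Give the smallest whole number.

3

k ≥ ρ*(1−ρ₁)/(ρ₁(1−ρ*)) = 0.89·0.24 / (0.76·0.11) = 2.555.
Smallest integer k = 3.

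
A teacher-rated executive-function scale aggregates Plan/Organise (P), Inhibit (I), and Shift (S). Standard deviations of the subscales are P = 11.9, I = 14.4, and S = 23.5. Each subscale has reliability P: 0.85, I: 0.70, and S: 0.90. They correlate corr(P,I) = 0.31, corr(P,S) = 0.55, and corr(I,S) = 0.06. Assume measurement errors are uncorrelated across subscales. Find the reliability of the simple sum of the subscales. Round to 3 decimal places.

0.898

Var(P+I+S) = 11.9² + 14.4² + 23.5² + 2·[11.9·14.4·0.31 + 11.9·23.5·0.55 + 14.4·23.5·0.06] = 901.22 + 454.466 = 1355.69.
With uncorrelated errors the cross-covariances are all true-score covariance, so they carry over unchanged; only the diagonal terms shrink to ρᵢσᵢ².
True-score variance = [11.9²·0.85 + 14.4²·0.70 + 23.5²·0.90] + 454.466 = 762.546 + 454.466 = 1217.01.
Reliability = 1217.01 / 1355.69 = 0.898.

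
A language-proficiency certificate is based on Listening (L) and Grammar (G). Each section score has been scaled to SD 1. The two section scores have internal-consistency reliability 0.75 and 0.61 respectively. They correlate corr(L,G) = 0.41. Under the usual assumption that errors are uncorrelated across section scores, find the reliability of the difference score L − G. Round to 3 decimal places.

0.458

Var(L−G) = 1 + 1 − 2·0.41 = 2 − 0.82 = 1.18.
Because errors are independent across components, Cov(Tᵢ,Tⱼ) = Cov(Xᵢ,Xⱼ); the off-diagonal part of the true-score variance is the same as above.
True-score variance = [0.75 + 0.61] − 0.82 = 1.36 − 0.82 = 0.54.
Reliability = 0.54 / 1.18 = 0.458.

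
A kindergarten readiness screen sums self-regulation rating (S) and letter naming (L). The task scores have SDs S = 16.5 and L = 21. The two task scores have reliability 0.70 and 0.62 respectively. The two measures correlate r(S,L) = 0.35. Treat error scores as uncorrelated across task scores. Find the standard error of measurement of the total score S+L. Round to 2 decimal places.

Var(total) = 713.25 + 242.55 = 955.8.
True-score variance = 463.995 + 242.55 = 706.545, so reliability = 0.7392.
Error variance = 955.8 − 706.545 = 249.255; SEM = √249.255 = 15.79.

15.79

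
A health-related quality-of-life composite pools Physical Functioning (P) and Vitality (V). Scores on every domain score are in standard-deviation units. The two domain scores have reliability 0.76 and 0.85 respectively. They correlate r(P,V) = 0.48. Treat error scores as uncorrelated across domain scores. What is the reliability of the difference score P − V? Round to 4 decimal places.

0.6250

Var(P−V) = 1 + 1 − 2·0.48 = 2 − 0.96 = 1.04.
Under uncorrelated errors the observed covariances equal the true-score covariances, so only the own-variance terms attenuate.
True-score variance = [0.76 + 0.85] − 0.96 = 1.61 − 0.96 = 0.65.
Reliability = 0.65 / 1.04 = 0.6250.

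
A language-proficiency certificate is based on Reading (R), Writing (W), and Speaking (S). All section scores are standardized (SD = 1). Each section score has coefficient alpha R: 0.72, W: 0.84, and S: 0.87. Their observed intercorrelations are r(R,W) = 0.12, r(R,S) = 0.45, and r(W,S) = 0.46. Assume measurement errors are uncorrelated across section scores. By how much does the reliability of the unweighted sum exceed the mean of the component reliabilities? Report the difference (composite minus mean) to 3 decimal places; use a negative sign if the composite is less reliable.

Var(sum) = 3 + 2.06 = 5.06; true-score variance = 2.43 + 2.06 = 4.49; composite reliability = 0.8874.
Mean component reliability = 0.8100.
Difference = 0.8874 − 0.8100 = 0.077.

0.077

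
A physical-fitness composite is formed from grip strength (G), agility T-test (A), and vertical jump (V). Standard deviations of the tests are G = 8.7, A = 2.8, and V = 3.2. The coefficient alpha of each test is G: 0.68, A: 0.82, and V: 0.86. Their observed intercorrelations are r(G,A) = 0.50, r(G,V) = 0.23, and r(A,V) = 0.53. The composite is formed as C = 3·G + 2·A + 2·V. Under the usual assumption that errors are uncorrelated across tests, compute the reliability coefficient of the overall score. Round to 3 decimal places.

0.774

Var(C) = 3²·8.7² + 2²·2.8² + 2²·3.2² + 2·[6·8.7·2.8·0.50 + 6·8.7·3.2·0.23 + 4·2.8·3.2·0.53] = 753.53 + 260.989 = 1014.52.
With uncorrelated errors the cross-covariances are all true-score covariance, so they carry over unchanged; only the diagonal terms shrink to ρᵢσᵢ².
True-score variance = [3²·8.7²·0.68 + 2²·2.8²·0.82 + 2²·3.2²·0.86] + 260.989 = 524.164 + 260.989 = 785.152.
Reliability = 785.152 / 1014.52 = 0.774.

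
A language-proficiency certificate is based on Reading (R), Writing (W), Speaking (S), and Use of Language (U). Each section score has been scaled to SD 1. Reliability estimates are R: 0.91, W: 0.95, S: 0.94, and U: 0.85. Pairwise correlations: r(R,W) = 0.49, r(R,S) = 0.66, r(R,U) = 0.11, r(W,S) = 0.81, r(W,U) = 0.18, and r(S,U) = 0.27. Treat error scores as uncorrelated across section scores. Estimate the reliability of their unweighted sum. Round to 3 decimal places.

Var(R+W+S+U) = 4 + 2·[0.49 + 0.66 + 0.11 + 0.81 + 0.18 + 0.27] = 4 + 5.04 = 9.04.
With uncorrelated errors the cross-covariances are all true-score covariance, so they carry over unchanged; only the diagonal terms shrink to ρᵢσᵢ².
True-score variance = [0.91 + 0.95 + 0.94 + 0.85] + 5.04 = 3.65 + 5.04 = 8.69.
Reliability = 8.69 / 9.04 = 0.961.

0.961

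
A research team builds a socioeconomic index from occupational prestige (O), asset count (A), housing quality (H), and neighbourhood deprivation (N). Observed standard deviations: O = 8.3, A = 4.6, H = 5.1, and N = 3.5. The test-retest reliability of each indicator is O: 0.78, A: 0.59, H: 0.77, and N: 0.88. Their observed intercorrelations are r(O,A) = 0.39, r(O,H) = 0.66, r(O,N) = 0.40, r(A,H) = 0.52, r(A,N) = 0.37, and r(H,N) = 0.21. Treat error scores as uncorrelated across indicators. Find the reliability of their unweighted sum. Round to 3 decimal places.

Var(O+A+H+N) = 8.3² + 4.6² + 5.1² + 3.5² + 2·[8.3·4.6·0.39 + 8.3·5.1·0.66 + 8.3·3.5·0.40 + 4.6·5.1·0.52 + 4.6·3.5·0.37 + 5.1·3.5·0.21] = 128.31 + 152.705 = 281.015.
Under uncorrelated errors the observed covariances equal the true-score covariances, so only the own-variance terms attenuate.
True-score variance = [8.3²·0.78 + 4.6²·0.59 + 5.1²·0.77 + 3.5²·0.88] + 152.705 = 97.0263 + 152.705 = 249.732.
Reliability = 249.732 / 281.015 = 0.889.

0.889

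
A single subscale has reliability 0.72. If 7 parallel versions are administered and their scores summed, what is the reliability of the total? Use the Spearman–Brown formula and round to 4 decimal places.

ρ_k = kρ / (1 + (k−1)ρ) = 7·0.72 / (1 + 6·0.72) = 5.040 / 5.320 = 0.9474.

0.9474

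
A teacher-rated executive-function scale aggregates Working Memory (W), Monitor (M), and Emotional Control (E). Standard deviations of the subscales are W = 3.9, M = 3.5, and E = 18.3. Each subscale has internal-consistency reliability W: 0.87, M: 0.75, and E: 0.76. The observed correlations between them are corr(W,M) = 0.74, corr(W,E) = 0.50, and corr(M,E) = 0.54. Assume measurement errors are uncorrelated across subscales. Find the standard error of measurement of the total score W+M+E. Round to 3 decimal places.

Var(total) = 362.35 + 160.746 = 523.096.
True-score variance = 276.937 + 160.746 = 437.683, so reliability = 0.8367.
Error variance = 523.096 − 437.683 = 85.4134; SEM = √85.4134 = 9.242.

9.242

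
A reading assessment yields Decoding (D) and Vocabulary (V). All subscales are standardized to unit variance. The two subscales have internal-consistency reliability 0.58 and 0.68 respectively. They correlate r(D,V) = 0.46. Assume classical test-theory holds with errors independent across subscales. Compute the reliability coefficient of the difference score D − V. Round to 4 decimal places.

Var(D−V) = 1 + 1 − 2·0.46 = 2 − 0.92 = 1.08.
With uncorrelated errors the cross-covariances are all true-score covariance, so they carry over unchanged; only the diagonal terms shrink to ρᵢσᵢ².
True-score variance = [0.58 + 0.68] − 0.92 = 1.26 − 0.92 = 0.34.
Reliability = 0.34 / 1.08 = 0.3148.

0.3148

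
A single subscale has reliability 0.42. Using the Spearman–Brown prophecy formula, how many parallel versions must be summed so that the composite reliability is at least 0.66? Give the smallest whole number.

k ≥ ρ*(1−ρ₁)/(ρ₁(1−ρ*)) = 0.66·0.58 / (0.42·0.34) = 2.681.
Smallest integer k = 3.

3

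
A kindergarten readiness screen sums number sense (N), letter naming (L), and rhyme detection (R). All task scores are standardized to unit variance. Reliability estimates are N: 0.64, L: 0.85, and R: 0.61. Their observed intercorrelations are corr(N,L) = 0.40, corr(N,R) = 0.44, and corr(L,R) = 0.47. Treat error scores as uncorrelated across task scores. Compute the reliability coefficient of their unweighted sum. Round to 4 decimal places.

Var(N+L+R) = 3 + 2·[0.40 + 0.44 + 0.47] = 3 + 2.62 = 5.62.
With uncorrelated errors the cross-covariances are all true-score covariance, so they carry over unchanged; only the diagonal terms shrink to ρᵢσᵢ².
True-score variance = [0.64 + 0.85 + 0.61] + 2.62 = 2.1 + 2.62 = 4.72.
Reliability = 4.72 / 5.62 = 0.8399.

0.8399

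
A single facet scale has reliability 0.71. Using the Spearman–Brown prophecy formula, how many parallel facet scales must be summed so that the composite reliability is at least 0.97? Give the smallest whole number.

14

k ≥ ρ*(1−ρ₁)/(ρ₁(1−ρ*)) = 0.97·0.29 / (0.71·0.03) = 13.207.
Smallest integer k = 14.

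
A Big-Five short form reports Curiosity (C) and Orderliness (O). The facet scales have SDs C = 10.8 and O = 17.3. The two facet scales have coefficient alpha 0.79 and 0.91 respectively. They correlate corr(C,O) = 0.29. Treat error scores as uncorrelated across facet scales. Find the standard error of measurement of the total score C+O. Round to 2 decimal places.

7.17

Var(total) = 415.93 + 108.367 = 524.297.
True-score variance = 364.5 + 108.367 = 472.867, so reliability = 0.9019.
Error variance = 524.297 − 472.867 = 51.4305; SEM = √51.4305 = 7.17.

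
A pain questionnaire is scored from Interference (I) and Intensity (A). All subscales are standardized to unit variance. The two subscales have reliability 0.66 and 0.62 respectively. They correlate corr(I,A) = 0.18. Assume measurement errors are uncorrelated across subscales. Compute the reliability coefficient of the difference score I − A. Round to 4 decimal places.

Var(I−A) = 1 + 1 − 2·0.18 = 2 − 0.36 = 1.64.
Because errors are independent across components, Cov(Tᵢ,Tⱼ) = Cov(Xᵢ,Xⱼ); the off-diagonal part of the true-score variance is the same as above.
True-score variance = [0.66 + 0.62] − 0.36 = 1.28 − 0.36 = 0.92.
Reliability = 0.92 / 1.64 = 0.5610.

0.5610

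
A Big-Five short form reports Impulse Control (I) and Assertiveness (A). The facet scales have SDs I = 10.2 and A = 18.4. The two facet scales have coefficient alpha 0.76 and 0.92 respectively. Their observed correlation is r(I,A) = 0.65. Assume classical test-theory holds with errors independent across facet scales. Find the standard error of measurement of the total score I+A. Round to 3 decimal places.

Var(total) = 442.6 + 243.984 = 686.584.
True-score variance = 390.546 + 243.984 = 634.53, so reliability = 0.9242.
Error variance = 686.584 − 634.53 = 52.0544; SEM = √52.0544 = 7.215.

7.215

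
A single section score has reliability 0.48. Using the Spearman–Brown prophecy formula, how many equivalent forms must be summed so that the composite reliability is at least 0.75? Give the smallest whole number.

4

k ≥ ρ*(1−ρ₁)/(ρ₁(1−ρ*)) = 0.75·0.52 / (0.48·0.25) = 3.250.
Smallest integer k = 4.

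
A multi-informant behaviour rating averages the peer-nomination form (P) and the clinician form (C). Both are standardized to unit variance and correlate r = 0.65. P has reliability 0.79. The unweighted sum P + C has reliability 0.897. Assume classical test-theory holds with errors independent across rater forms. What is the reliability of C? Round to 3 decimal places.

Var(P+C) = 2 + 2·0.65 = 3.300.
True-score variance = ρ_P + ρ_C + 2·0.65, so 0.897 = (0.79 + ρ_C + 1.30) / 3.300.
ρ_C = 0.897·3.300 − 0.79 − 1.30 = 0.870.

0.870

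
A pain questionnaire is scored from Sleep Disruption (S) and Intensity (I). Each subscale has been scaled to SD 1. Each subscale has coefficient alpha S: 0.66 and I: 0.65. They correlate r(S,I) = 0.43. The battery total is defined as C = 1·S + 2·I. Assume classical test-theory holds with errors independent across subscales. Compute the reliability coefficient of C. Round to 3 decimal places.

Var(C) = 1 + 2² + 2·[2·0.43] = 5 + 1.72 = 6.72.
With uncorrelated errors the cross-covariances are all true-score covariance, so they carry over unchanged; only the diagonal terms shrink to ρᵢσᵢ².
True-score variance = [0.66 + 2²·0.65] + 1.72 = 3.26 + 1.72 = 4.98.
Reliability = 4.98 / 6.72 = 0.741.

0.741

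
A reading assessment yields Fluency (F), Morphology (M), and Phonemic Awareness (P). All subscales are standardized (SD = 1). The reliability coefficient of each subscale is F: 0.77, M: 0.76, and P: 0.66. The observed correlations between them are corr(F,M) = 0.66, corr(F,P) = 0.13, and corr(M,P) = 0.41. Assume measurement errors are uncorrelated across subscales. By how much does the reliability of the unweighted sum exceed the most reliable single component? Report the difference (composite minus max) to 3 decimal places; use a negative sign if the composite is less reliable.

Var(sum) = 3 + 2.4 = 5.4; true-score variance = 2.19 + 2.4 = 4.59; composite reliability = 0.8500.
Max component reliability = 0.7700.
Difference = 0.8500 − 0.7700 = 0.080.

0.080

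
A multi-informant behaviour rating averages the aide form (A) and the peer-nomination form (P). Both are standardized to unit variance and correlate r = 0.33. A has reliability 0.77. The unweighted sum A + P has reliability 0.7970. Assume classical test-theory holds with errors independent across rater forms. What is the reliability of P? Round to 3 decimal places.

Var(A+P) = 2 + 2·0.33 = 2.660.
True-score variance = ρ_A + ρ_P + 2·0.33, so 0.7970 = (0.77 + ρ_P + 0.66) / 2.660.
ρ_P = 0.7970·2.660 − 0.77 − 0.66 = 0.690.

0.690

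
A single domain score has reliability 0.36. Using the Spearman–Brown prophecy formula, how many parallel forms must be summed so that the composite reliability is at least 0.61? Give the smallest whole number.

k ≥ ρ*(1−ρ₁)/(ρ₁(1−ρ*)) = 0.61·0.64 / (0.36·0.39) = 2.781.
Smallest integer k = 3.

3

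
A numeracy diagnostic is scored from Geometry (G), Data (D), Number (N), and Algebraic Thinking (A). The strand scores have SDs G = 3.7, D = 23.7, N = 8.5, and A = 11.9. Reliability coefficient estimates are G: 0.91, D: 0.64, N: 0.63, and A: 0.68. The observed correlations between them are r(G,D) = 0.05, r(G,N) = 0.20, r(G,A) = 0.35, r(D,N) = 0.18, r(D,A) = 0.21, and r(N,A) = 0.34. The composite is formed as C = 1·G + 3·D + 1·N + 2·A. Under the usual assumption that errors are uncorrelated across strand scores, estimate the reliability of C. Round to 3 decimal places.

Var(C) = 3.7² + 3²·23.7² + 8.5² + 2²·11.9² + 2·[3·3.7·23.7·0.05 + 3.7·8.5·0.20 + 2·3.7·11.9·0.35 + 3·23.7·8.5·0.18 + 6·23.7·11.9·0.21 + 2·8.5·11.9·0.34] = 5707.59 + 1166.37 = 6873.96.
With uncorrelated errors the cross-covariances are all true-score covariance, so they carry over unchanged; only the diagonal terms shrink to ρᵢσᵢ².
True-score variance = [3.7²·0.91 + 3²·23.7²·0.64 + 8.5²·0.63 + 2²·11.9²·0.68] + 1166.37 = 3678.49 + 1166.37 = 4844.86.
Reliability = 4844.86 / 6873.96 = 0.705.

0.705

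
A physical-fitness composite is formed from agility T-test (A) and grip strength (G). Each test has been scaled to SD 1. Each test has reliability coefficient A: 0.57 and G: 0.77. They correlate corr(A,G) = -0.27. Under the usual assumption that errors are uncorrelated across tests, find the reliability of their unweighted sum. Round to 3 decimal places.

Var(A+G) = 2 + 2·[(-0.27)] = 2 − 0.54 = 1.46.
With uncorrelated errors the cross-covariances are all true-score covariance, so they carry over unchanged; only the diagonal terms shrink to ρᵢσᵢ².
True-score variance = [0.57 + 0.77] − 0.54 = 1.34 − 0.54 = 0.8.
Reliability = 0.8 / 1.46 = 0.548.

0.548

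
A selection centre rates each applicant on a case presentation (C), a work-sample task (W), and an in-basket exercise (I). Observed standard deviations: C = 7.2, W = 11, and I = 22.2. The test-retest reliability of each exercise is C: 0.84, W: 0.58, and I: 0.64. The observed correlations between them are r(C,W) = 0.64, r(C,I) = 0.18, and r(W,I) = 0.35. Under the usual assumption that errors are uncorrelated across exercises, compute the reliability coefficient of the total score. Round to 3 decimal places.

0.762

Var(C+W+I) = 7.2² + 11² + 22.2² + 2·[7.2·11·0.64 + 7.2·22.2·0.18 + 11·22.2·0.35] = 665.68 + 329.858 = 995.538.
With uncorrelated errors the cross-covariances are all true-score covariance, so they carry over unchanged; only the diagonal terms shrink to ρᵢσᵢ².
True-score variance = [7.2²·0.84 + 11²·0.58 + 22.2²·0.64] + 329.858 = 429.143 + 329.858 = 759.002.
Reliability = 759.002 / 995.538 = 0.762.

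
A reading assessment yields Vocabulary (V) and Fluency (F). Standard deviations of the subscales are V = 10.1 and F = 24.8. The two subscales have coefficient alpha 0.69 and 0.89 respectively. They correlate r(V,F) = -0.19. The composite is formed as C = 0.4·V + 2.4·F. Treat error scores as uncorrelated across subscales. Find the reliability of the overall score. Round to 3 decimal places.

0.886

Var(C) = 0.4²·10.1² + 2.4²·24.8² + 2·[0.96·10.1·24.8·(-0.19)] = 3558.95 − 91.3751 = 3467.58.
Under uncorrelated errors the observed covariances equal the true-score covariances, so only the own-variance terms attenuate.
True-score variance = [0.4²·10.1²·0.69 + 2.4²·24.8²·0.89] − 91.3751 = 3164.2 − 91.3751 = 3072.83.
Reliability = 3072.83 / 3467.58 = 0.886.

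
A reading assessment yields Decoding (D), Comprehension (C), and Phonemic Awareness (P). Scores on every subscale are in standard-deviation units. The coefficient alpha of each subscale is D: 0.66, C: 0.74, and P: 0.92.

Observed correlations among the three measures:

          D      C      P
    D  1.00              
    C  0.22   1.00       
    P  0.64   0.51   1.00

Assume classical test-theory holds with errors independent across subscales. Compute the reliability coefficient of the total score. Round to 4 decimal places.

Var(D+C+P) = 3 + 2·[0.22 + 0.64 + 0.51] = 3 + 2.74 = 5.74.
With uncorrelated errors the cross-covariances are all true-score covariance, so they carry over unchanged; only the diagonal terms shrink to ρᵢσᵢ².
True-score variance = [0.66 + 0.74 + 0.92] + 2.74 = 2.32 + 2.74 = 5.06.
Reliability = 5.06 / 5.74 = 0.8815.

0.8815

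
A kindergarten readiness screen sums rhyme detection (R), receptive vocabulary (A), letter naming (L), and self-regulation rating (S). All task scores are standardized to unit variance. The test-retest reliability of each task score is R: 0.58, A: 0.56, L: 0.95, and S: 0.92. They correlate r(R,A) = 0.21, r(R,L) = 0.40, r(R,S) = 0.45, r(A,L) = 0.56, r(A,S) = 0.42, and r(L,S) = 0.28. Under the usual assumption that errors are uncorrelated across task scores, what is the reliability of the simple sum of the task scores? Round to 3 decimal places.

Var(R+A+L+S) = 4 + 2·[0.21 + 0.40 + 0.45 + 0.56 + 0.42 + 0.28] = 4 + 4.64 = 8.64.
Under uncorrelated errors the observed covariances equal the true-score covariances, so only the own-variance terms attenuate.
True-score variance = [0.58 + 0.56 + 0.95 + 0.92] + 4.64 = 3.01 + 4.64 = 7.65.
Reliability = 7.65 / 8.64 = 0.885.

0.885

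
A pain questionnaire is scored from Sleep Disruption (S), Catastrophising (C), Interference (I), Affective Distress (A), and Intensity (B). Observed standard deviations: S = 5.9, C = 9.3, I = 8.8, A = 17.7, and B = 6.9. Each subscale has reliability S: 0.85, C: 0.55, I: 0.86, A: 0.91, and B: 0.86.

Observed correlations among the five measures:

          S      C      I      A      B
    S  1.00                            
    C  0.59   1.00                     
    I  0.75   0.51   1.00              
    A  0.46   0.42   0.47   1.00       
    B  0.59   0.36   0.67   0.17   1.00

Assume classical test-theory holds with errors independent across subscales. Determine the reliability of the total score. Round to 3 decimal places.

Var(S+C+I+A+B) = 5.9² + 9.3² + 8.8² + 17.7² + 6.9² + 2·[5.9·9.3·0.59 + 5.9·8.8·0.75 + 5.9·17.7·0.46 + 5.9·6.9·0.59 + 9.3·8.8·0.51 + 9.3·17.7·0.42 + 9.3·6.9·0.36 + 8.8·17.7·0.47 + 8.8·6.9·0.67 + 17.7·6.9·0.17] = 559.64 + 823.995 = 1383.63.
With uncorrelated errors the cross-covariances are all true-score covariance, so they carry over unchanged; only the diagonal terms shrink to ρᵢσᵢ².
True-score variance = [5.9²·0.85 + 9.3²·0.55 + 8.8²·0.86 + 17.7²·0.91 + 6.9²·0.86] + 823.995 = 469.795 + 823.995 = 1293.79.
Reliability = 1293.79 / 1383.63 = 0.935.

0.935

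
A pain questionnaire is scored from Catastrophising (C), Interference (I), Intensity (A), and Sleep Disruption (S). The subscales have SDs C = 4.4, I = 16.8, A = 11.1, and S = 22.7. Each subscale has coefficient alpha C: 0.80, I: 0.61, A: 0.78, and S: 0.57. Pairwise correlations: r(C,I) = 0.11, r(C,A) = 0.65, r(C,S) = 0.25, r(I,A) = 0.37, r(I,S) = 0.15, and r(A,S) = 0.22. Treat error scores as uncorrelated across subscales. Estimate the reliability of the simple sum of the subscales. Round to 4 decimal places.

0.7470

Var(C+I+A+S) = 4.4² + 16.8² + 11.1² + 22.7² + 2·[4.4·16.8·0.11 + 4.4·11.1·0.65 + 4.4·22.7·0.25 + 16.8·11.1·0.37 + 16.8·22.7·0.15 + 11.1·22.7·0.22] = 940.1 + 492.964 = 1433.06.
With uncorrelated errors the cross-covariances are all true-score covariance, so they carry over unchanged; only the diagonal terms shrink to ρᵢσᵢ².
True-score variance = [4.4²·0.80 + 16.8²·0.61 + 11.1²·0.78 + 22.7²·0.57] + 492.964 = 577.473 + 492.964 = 1070.44.
Reliability = 1070.44 / 1433.06 = 0.7470.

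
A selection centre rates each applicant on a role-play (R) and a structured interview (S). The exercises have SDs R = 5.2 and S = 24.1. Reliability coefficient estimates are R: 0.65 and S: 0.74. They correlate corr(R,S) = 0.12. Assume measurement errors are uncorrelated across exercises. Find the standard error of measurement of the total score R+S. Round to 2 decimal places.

Var(total) = 607.85 + 30.0768 = 637.927.
True-score variance = 447.375 + 30.0768 = 477.452, so reliability = 0.7484.
Error variance = 637.927 − 477.452 = 160.475; SEM = √160.475 = 12.67.

12.67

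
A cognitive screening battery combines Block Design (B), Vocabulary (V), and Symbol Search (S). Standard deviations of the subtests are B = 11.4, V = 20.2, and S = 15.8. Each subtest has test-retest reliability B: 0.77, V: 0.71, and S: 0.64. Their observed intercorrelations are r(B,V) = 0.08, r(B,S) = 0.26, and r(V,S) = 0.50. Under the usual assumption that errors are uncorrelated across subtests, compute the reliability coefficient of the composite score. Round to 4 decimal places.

0.8076

Var(B+V+S) = 11.4² + 20.2² + 15.8² + 2·[11.4·20.2·0.08 + 11.4·15.8·0.26 + 20.2·15.8·0.50] = 787.64 + 449.667 = 1237.31.
With uncorrelated errors the cross-covariances are all true-score covariance, so they carry over unchanged; only the diagonal terms shrink to ρᵢσᵢ².
True-score variance = [11.4²·0.77 + 20.2²·0.71 + 15.8²·0.64] + 449.667 = 549.547 + 449.667 = 999.214.
Reliability = 999.214 / 1237.31 = 0.8076.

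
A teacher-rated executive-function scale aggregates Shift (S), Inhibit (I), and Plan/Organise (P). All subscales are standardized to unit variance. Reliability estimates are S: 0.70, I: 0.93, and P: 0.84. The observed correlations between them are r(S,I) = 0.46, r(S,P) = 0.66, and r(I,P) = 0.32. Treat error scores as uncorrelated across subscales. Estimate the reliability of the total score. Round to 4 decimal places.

0.9099

Var(S+I+P) = 3 + 2·[0.46 + 0.66 + 0.32] = 3 + 2.88 = 5.88.
Because errors are independent across components, Cov(Tᵢ,Tⱼ) = Cov(Xᵢ,Xⱼ); the off-diagonal part of the true-score variance is the same as above.
True-score variance = [0.70 + 0.93 + 0.84] + 2.88 = 2.47 + 2.88 = 5.35.
Reliability = 5.35 / 5.88 = 0.9099.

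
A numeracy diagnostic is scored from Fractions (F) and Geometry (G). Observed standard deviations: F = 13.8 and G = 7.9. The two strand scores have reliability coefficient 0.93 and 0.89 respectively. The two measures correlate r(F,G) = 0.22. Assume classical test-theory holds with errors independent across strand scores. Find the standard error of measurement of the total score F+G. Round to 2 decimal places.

Var(total) = 252.85 + 47.9688 = 300.819.
True-score variance = 232.654 + 47.9688 = 280.623, so reliability = 0.9329.
Error variance = 300.819 − 280.623 = 20.1959; SEM = √20.1959 = 4.49.

4.49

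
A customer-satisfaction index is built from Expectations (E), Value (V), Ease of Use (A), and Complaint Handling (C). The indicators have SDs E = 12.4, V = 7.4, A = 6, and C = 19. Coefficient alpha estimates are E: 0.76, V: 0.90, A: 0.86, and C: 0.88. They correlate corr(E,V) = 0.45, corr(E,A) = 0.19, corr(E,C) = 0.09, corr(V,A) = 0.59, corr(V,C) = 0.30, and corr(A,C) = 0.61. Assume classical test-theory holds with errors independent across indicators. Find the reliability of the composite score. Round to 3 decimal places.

0.912

Var(E+V+A+C) = 12.4² + 7.4² + 6² + 19² + 2·[12.4·7.4·0.45 + 12.4·6·0.19 + 12.4·19·0.09 + 7.4·6·0.59 + 7.4·19·0.30 + 6·19·0.61] = 605.52 + 429.096 = 1034.62.
Because errors are independent across components, Cov(Tᵢ,Tⱼ) = Cov(Xᵢ,Xⱼ); the off-diagonal part of the true-score variance is the same as above.
True-score variance = [12.4²·0.76 + 7.4²·0.90 + 6²·0.86 + 19²·0.88] + 429.096 = 514.782 + 429.096 = 943.878.
Reliability = 943.878 / 1034.62 = 0.912.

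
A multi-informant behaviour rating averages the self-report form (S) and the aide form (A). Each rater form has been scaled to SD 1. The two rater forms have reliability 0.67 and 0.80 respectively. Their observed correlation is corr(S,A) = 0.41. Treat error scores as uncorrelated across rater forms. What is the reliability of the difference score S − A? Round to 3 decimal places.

0.551

Var(S−A) = 1 + 1 − 2·0.41 = 2 − 0.82 = 1.18.
Because errors are independent across components, Cov(Tᵢ,Tⱼ) = Cov(Xᵢ,Xⱼ); the off-diagonal part of the true-score variance is the same as above.
True-score variance = [0.67 + 0.80] − 0.82 = 1.47 − 0.82 = 0.65.
Reliability = 0.65 / 1.18 = 0.551.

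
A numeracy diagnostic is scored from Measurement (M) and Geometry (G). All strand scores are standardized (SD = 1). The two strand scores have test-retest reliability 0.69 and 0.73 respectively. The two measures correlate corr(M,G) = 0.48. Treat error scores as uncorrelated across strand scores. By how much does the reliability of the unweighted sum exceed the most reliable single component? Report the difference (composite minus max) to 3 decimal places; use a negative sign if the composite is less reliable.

Var(sum) = 2 + 0.96 = 2.96; true-score variance = 1.42 + 0.96 = 2.38; composite reliability = 0.8041.
Max component reliability = 0.7300.
Difference = 0.8041 − 0.7300 = 0.074.

0.074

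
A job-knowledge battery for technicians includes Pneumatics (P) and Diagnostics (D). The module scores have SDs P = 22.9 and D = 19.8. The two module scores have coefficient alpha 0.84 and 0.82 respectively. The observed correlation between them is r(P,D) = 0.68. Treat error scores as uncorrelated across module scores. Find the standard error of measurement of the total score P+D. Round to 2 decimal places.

Var(total) = 916.45 + 616.651 = 1533.1.
True-score variance = 761.977 + 616.651 = 1378.63, so reliability = 0.8992.
Error variance = 1533.1 − 1378.63 = 154.473; SEM = √154.473 = 12.43.

12.43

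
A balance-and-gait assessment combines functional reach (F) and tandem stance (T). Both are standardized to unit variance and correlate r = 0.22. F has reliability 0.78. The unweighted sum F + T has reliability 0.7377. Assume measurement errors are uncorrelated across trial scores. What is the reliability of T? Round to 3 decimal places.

Var(F+T) = 2 + 2·0.22 = 2.440.
True-score variance = ρ_F + ρ_T + 2·0.22, so 0.7377 = (0.78 + ρ_T + 0.44) / 2.440.
ρ_T = 0.7377·2.440 − 0.78 − 0.44 = 0.580.

0.580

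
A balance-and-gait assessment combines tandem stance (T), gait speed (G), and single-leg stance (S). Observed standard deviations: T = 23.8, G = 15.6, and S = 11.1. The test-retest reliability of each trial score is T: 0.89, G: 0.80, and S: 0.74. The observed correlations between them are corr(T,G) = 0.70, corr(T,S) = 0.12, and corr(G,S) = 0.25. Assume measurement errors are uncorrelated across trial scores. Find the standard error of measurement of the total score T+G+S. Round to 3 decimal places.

Var(total) = 933.01 + 669.775 = 1602.79.
True-score variance = 789.995 + 669.775 = 1459.77, so reliability = 0.9108.
Error variance = 1602.79 − 1459.77 = 143.015; SEM = √143.015 = 11.959.

11.959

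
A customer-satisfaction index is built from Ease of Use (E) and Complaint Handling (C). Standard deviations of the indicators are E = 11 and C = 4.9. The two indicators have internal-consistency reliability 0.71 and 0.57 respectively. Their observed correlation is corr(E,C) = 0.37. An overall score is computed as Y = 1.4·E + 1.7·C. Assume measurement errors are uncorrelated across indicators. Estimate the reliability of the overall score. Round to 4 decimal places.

0.7544

Var(Y) = 1.4²·11² + 1.7²·4.9² + 2·[2.38·11·4.9·0.37] = 306.549 + 94.9287 = 401.478.
Because errors are independent across components, Cov(Tᵢ,Tⱼ) = Cov(Xᵢ,Xⱼ); the off-diagonal part of the true-score variance is the same as above.
True-score variance = [1.4²·11²·0.71 + 1.7²·4.9²·0.57] + 94.9287 = 207.935 + 94.9287 = 302.864.
Reliability = 302.864 / 401.478 = 0.7544.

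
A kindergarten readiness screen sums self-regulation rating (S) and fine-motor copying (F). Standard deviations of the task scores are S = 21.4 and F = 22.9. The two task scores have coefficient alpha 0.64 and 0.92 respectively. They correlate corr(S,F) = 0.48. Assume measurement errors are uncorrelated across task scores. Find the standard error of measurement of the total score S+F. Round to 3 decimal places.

14.381

Var(total) = 982.37 + 470.458 = 1452.83.
True-score variance = 775.552 + 470.458 = 1246.01, so reliability = 0.8576.
Error variance = 1452.83 − 1246.01 = 206.818; SEM = √206.818 = 14.381.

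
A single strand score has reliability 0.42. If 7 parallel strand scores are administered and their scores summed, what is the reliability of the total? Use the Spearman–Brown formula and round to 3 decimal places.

0.835

ρ_k = kρ / (1 + (k−1)ρ) = 7·0.42 / (1 + 6·0.42) = 2.940 / 3.520 = 0.835.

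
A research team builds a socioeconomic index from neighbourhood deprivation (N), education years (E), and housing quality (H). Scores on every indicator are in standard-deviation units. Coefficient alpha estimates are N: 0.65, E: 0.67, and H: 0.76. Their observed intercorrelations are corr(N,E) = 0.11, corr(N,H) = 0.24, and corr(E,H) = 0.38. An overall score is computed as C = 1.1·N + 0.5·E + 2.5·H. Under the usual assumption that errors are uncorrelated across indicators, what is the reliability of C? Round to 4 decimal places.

Var(C) = 1.1² + 0.5² + 2.5² + 2·[0.55·0.11 + 2.75·0.24 + 1.25·0.38] = 7.71 + 2.391 = 10.101.
Because errors are independent across components, Cov(Tᵢ,Tⱼ) = Cov(Xᵢ,Xⱼ); the off-diagonal part of the true-score variance is the same as above.
True-score variance = [1.1²·0.65 + 0.5²·0.67 + 2.5²·0.76] + 2.391 = 5.704 + 2.391 = 8.095.
Reliability = 8.095 / 10.101 = 0.8014.

0.8014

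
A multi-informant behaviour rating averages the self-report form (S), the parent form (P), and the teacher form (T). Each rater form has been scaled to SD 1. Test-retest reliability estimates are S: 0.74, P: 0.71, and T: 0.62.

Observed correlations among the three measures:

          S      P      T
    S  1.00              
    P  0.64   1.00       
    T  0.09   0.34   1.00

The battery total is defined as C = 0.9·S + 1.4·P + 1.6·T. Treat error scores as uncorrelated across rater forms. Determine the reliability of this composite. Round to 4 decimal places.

0.7992

Var(C) = 0.9² + 1.4² + 1.6² + 2·[1.26·0.64 + 1.44·0.09 + 2.24·0.34] = 5.33 + 3.3952 = 8.7252.
Because errors are independent across components, Cov(Tᵢ,Tⱼ) = Cov(Xᵢ,Xⱼ); the off-diagonal part of the true-score variance is the same as above.
True-score variance = [0.9²·0.74 + 1.4²·0.71 + 1.6²·0.62] + 3.3952 = 3.5782 + 3.3952 = 6.9734.
Reliability = 6.9734 / 8.7252 = 0.7992.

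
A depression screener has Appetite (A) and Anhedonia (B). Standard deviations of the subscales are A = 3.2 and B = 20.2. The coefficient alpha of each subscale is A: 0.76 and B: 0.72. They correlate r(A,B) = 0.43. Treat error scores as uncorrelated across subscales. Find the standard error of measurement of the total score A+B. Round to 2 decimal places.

10.80

Var(total) = 418.28 + 55.5904 = 473.87.
True-score variance = 301.571 + 55.5904 = 357.162, so reliability = 0.7537.
Error variance = 473.87 − 357.162 = 116.709; SEM = √116.709 = 10.80.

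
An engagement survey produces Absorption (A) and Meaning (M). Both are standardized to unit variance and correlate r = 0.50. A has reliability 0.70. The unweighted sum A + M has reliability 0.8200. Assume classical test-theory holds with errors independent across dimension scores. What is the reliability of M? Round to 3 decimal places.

Var(A+M) = 2 + 2·0.50 = 3.000.
True-score variance = ρ_A + ρ_M + 2·0.50, so 0.8200 = (0.70 + ρ_M + 1.00) / 3.000.
ρ_M = 0.8200·3.000 − 0.70 − 1.00 = 0.760.

0.760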